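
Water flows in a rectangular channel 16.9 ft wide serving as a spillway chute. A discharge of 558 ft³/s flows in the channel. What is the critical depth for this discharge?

y_c = 3.24 ft

For a rectangular channel, critical depth y_c = (q²/g)^(1/3) where q = Q/b = 558/16.9 = 33.02 ft²/s.
So y_c = (33.02²/32.2)^(1/3) = 3.24 ft.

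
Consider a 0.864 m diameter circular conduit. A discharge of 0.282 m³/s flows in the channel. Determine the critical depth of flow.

y_c = 0.309 m

At critical depth, Q² T / (g A³) = 1, i.e. A³/T = Q²/g = 0.282²/9.81 = 0.008106.
At y = 0.355 m: A³/T = 0.01375 — high.
At y = 0.222 m: A³/T = 0.002239 — low.
At y = 0.309 m: A³/T = 0.008065 — matches.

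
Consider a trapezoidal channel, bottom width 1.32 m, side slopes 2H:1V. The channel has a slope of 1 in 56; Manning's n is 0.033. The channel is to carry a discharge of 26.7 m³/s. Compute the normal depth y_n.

Manning's equation rearranged: A R^(2/3) = nQ / (1·√S) = 0.033 × 26.7 / (√0.01786) = 6.594.
Try y = 1.39 m: A R^(2/3) = 4.73 — too small.
Try y = 1.82 m: A R^(2/3) = 8.75 — too large.
Try y = 1.61 m: A R^(2/3) = 6.599 — ≈ 6.594.

y_n = 1.61 m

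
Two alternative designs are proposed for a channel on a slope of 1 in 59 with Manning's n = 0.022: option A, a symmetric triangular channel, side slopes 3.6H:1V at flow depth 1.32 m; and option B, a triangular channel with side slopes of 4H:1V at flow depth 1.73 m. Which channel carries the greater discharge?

channel B

Channel A: For a triangular section with side slope z = 3.6: A = zy² = 3.6×1.32² = 6.273 m²; P = 2y√(1+z²) = 2×1.32×3.736 = 9.864 m. Hydraulic radius R = A/P = 6.273/9.864 = 0.6359 m. Q_A = (1/0.022)·6.273·0.6359^(2/3)·√0.01695 = 27.45 m³/s.
Channel B: For a triangular section with side slope z = 4: A = zy² = 4×1.73² = 11.97 m²; P = 2y√(1+z²) = 2×1.73×4.123 = 14.27 m. Hydraulic radius R = A/P = 11.97/14.27 = 0.8392 m. Q_B = (1/0.022)·11.97·0.8392^(2/3)·√0.01695 = 63.03 m³/s.
Q_A = 27.45 m³/s vs Q_B = 63.03 m³/s, so channel B carries more.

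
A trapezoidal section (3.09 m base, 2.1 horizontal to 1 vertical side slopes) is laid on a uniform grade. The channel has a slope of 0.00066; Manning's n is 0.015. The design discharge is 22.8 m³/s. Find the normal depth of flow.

Manning's equation rearranged: A R^(2/3) = nQ / (1·√S) = 0.015 × 22.8 / (√0.00066) = 13.31.
Try y = 2 m: A R^(2/3) = 16.25 — too large.
Try y = 1.35 m: A R^(2/3) = 7.198 — too small.
Try y = 1.82 m: A R^(2/3) = 13.31 — close enough.

y_n = 1.82 m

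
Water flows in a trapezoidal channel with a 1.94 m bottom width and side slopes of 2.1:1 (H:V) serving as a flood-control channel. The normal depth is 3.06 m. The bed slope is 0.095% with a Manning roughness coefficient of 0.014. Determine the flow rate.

Q = 76.5 m³/s

With bottom width b = 1.94 m and side slope z = 2.1: A = (b + zy)y = (1.94 + 2.1×3.06)×3.06 = 25.6 m²; P = b + 2y√(1+z²) = 1.94 + 2×3.06×2.326 = 16.17 m.
Hydraulic radius R = A/P = 25.6/16.17 = 1.583 m.
Manning's equation: Q = (1/n) A R^(2/3) S^(1/2) = (1/0.014) × 25.6 × 1.583^(2/3) × 0.00095^(1/2) = 76.5 m³/s.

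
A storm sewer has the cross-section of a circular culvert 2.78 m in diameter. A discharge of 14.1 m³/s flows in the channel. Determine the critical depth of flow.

y_c = 1.67 m

At critical depth, Q² T / (g A³) = 1, i.e. A³/T = Q²/g = 14.1²/9.81 = 20.27.
Try y = 2.02 m: A³/T = 42.55 — high.
Try y = 1.49 m: A³/T = 13.11 — low.
Try y = 1.67 m: A³/T = 20.28 — close enough.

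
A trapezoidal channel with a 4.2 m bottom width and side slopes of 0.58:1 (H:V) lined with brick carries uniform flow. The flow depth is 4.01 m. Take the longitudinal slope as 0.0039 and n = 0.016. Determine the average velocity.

With bottom width b = 4.2 m and side slope z = 0.58: A = (b + zy)y = (4.2 + 0.58×4.01)×4.01 = 26.17 m²; P = b + 2y√(1+z²) = 4.2 + 2×4.01×1.156 = 13.47 m.
Hydraulic radius R = A/P = 26.17/13.47 = 1.943 m.
From Manning's equation, V = (1/n) R^(2/3) S^(1/2) = (1/0.016) × 1.943^(2/3) × 0.0039^(1/2) = 6.08 m/s.

V = 6.08 m/s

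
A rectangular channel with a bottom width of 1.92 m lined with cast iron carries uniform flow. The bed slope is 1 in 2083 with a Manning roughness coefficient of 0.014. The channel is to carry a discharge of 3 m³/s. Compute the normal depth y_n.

Manning's equation rearranged: A R^(2/3) = nQ / (1·√S) = 0.014 × 3 / (√0.0004801) = 1.917.
Try y = 1.15 m: A R^(2/3) = 1.434 — short.
Try y = 1.69 m: A R^(2/3) = 2.34 — over.
Try y = 1.44 m: A R^(2/3) = 1.914 — close enough.

y_n = 1.44 m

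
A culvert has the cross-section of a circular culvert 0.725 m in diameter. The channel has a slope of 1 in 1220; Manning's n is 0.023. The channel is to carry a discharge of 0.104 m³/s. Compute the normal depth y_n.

Manning's equation rearranged: A R^(2/3) = nQ / (1·√S) = 0.023 × 0.104 / (√0.0008197) = 0.08355.
At y = 0.307 m: A R^(2/3) = 0.04941 — short.
At y = 0.498 m: A R^(2/3) = 0.108 — over.
At y = 0.418 m: A R^(2/3) = 0.0835 — close enough.

y_n = 0.418 m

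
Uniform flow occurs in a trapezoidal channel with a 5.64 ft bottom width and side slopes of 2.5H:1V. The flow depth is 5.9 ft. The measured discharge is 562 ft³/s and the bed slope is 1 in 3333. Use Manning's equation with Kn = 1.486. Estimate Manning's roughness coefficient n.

n = 0.012

With bottom width b = 5.64 ft and side slope z = 2.5: A = (b + zy)y = (5.64 + 2.5×5.9)×5.9 = 120.3 ft²; P = b + 2y√(1+z²) = 5.64 + 2×5.9×2.693 = 37.41 ft.
Hydraulic radius R = A/P = 120.3/37.41 = 3.216 ft.
Rearranging Manning's equation: n = (1.486/Q) A R^(2/3) S^(1/2) = (1.486/562) × 120.3 × 3.216^(2/3) × √0.0003 = 0.012.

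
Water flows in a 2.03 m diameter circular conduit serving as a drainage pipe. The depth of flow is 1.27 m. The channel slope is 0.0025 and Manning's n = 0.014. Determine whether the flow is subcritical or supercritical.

For a circular section of diameter D = 2.03 m at depth y = 1.27 m, the central angle is θ = 2 arccos(1 − 2y/D) = 3.649 rad. Then A = (D²/8)(θ − sin θ) = 2.13 m² and P = Dθ/2 = 3.704 m.
Hydraulic radius R = A/P = 2.13/3.704 = 0.5751 m.
V = (1/n) R^(2/3) √S = (1/0.014) × 0.5751^(2/3) × √0.0025 = 2.47 m/s. Hydraulic depth D_h = A/T = 2.13/1.965 = 1.084 m.
Froude number Fr = V/√(g·D_h) = 2.47/√(9.81×1.084) = 0.757, which is less than 1, so the flow is subcritical.

subcritical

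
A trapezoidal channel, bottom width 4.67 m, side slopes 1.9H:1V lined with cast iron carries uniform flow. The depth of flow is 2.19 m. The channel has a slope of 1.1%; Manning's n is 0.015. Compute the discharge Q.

Q = 167 m³/s

With bottom width b = 4.67 m and side slope z = 1.9: A = (b + zy)y = (4.67 + 1.9×2.19)×2.19 = 19.34 m²; P = b + 2y√(1+z²) = 4.67 + 2×2.19×2.147 = 14.07 m.
Hydraulic radius R = A/P = 19.34/14.07 = 1.374 m.
Manning's equation: Q = (1/n) A R^(2/3) S^(1/2) = (1/0.015) × 19.34 × 1.374^(2/3) × 0.011^(1/2) = 167 m³/s.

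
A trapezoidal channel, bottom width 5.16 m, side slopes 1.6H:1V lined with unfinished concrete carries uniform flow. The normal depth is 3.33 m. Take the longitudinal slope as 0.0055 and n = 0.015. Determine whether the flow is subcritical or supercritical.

supercritical

With bottom width b = 5.16 m and side slope z = 1.6: A = (b + zy)y = (5.16 + 1.6×3.33)×3.33 = 34.93 m²; P = b + 2y√(1+z²) = 5.16 + 2×3.33×1.887 = 17.73 m.
Hydraulic radius R = A/P = 34.93/17.73 = 1.97 m.
V = (1/n) R^(2/3) √S = (1/0.015) × 1.97^(2/3) × √0.0055 = 7.77 m/s. Hydraulic depth D_h = A/T = 34.93/15.82 = 2.208 m.
Froude number Fr = V/√(g·D_h) = 7.77/√(9.81×2.208) = 1.67, which is greater than 1, so the flow is supercritical.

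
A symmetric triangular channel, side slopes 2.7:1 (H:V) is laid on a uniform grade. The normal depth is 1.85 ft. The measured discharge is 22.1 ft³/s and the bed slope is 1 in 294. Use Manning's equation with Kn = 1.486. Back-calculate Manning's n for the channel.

n = 0.033

For a triangular section with side slope z = 2.7: A = zy² = 2.7×1.85² = 9.241 ft²; P = 2y√(1+z²) = 2×1.85×2.879 = 10.65 ft.
Hydraulic radius R = A/P = 9.241/10.65 = 0.8674 ft.
Rearranging Manning's equation: n = (1.486/Q) A R^(2/3) S^(1/2) = (1.486/22.1) × 9.241 × 0.8674^(2/3) × √0.003401 = 0.033.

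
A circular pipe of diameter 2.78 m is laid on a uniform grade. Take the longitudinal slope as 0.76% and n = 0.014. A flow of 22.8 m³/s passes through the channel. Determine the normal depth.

y_n = 1.83 m

Manning's equation rearranged: A R^(2/3) = nQ / (1·√S) = 0.014 × 22.8 / (√0.0076) = 3.661.
At y = 2.02 m: A R^(2/3) = 4.181 — over.
At y = 1.3 m: A R^(2/3) = 2.122 — short.
At y = 1.83 m: A R^(2/3) = 3.668 — ≈ 3.661.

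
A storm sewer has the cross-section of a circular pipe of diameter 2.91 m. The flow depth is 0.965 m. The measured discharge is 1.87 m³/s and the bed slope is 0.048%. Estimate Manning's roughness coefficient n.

For a circular section of diameter D = 2.91 m at depth y = 0.965 m, the central angle is θ = 2 arccos(1 − 2y/D) = 2.455 rad. Then A = (D²/8)(θ − sin θ) = 1.927 m² and P = Dθ/2 = 3.571 m.
Hydraulic radius R = A/P = 1.927/3.571 = 0.5395 m.
Rearranging Manning's equation: n = (1/Q) A R^(2/3) S^(1/2) = (1/1.87) × 1.927 × 0.5395^(2/3) × √0.00048 = 0.015.

n = 0.015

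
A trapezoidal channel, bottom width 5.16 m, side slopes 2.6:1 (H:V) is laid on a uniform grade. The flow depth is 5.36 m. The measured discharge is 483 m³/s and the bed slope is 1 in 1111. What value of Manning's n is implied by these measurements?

n = 0.013

With bottom width b = 5.16 m and side slope z = 2.6: A = (b + zy)y = (5.16 + 2.6×5.36)×5.36 = 102.4 m²; P = b + 2y√(1+z²) = 5.16 + 2×5.36×2.786 = 35.02 m.
Hydraulic radius R = A/P = 102.4/35.02 = 2.923 m.
Rearranging Manning's equation: n = (1/Q) A R^(2/3) S^(1/2) = (1/483) × 102.4 × 2.923^(2/3) × √0.0009001 = 0.013.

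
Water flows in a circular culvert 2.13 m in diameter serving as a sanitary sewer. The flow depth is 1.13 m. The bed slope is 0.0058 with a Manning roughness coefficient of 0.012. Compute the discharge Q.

For a circular section of diameter D = 2.13 m at depth y = 1.13 m, the central angle is θ = 2 arccos(1 − 2y/D) = 3.264 rad. Then A = (D²/8)(θ − sin θ) = 1.92 m² and P = Dθ/2 = 3.476 m.
Hydraulic radius R = A/P = 1.92/3.476 = 0.5524 m.
Manning's equation: Q = (1/n) A R^(2/3) S^(1/2) = (1/0.012) × 1.92 × 0.5524^(2/3) × 0.0058^(1/2) = 8.2 m³/s.

Q = 8.2 m³/s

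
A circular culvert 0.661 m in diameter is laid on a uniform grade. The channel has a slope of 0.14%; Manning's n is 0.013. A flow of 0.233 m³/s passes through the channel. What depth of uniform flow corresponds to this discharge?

Manning's equation rearranged: A R^(2/3) = nQ / (1·√S) = 0.013 × 0.233 / (√0.0014) = 0.08095.
Try y = 0.393 m: A R^(2/3) = 0.06846 — short.
Try y = 0.544 m: A R^(2/3) = 0.1037 — over.
Try y = 0.44 m: A R^(2/3) = 0.08083 — matches.

y_n = 0.44 m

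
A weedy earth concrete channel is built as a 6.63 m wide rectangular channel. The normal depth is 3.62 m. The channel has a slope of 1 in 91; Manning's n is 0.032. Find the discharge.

Flow area A = b·y = 6.63 × 3.62 = 24 m². Wetted perimeter P = b + 2y = 6.63 + 2×3.62 = 13.87 m.
Hydraulic radius R = A/P = 24/13.87 = 1.73 m.
Manning's equation: Q = (1/n) A R^(2/3) S^(1/2) = (1/0.032) × 24 × 1.73^(2/3) × 0.01099^(1/2) = 113 m³/s.

Q = 113 m³/s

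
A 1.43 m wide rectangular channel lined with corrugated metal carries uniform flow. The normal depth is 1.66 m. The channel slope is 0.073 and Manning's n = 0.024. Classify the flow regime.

supercritical

Flow area A = b·y = 1.43 × 1.66 = 2.374 m². Wetted perimeter P = b + 2y = 1.43 + 2×1.66 = 4.75 m.
Hydraulic radius R = A/P = 2.374/4.75 = 0.4997 m.
V = (1/n) R^(2/3) √S = (1/0.024) × 0.4997^(2/3) × √0.073 = 7.09 m/s. Hydraulic depth D_h = A/T = 2.374/1.43 = 1.66 m.
Froude number Fr = V/√(g·D_h) = 7.09/√(9.81×1.66) = 1.76, which is greater than 1, so the flow is supercritical.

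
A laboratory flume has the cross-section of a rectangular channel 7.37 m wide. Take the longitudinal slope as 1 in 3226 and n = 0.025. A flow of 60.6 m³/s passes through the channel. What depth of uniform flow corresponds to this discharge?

y_n = 6.58 m

Manning's equation rearranged: A R^(2/3) = nQ / (1·√S) = 0.025 × 60.6 / (√0.00031) = 86.05.
At y = 5.28 m: A R^(2/3) = 65.23 — short.
At y = 7.17 m: A R^(2/3) = 95.62 — over.
At y = 6.58 m: A R^(2/3) = 86.01 — close enough.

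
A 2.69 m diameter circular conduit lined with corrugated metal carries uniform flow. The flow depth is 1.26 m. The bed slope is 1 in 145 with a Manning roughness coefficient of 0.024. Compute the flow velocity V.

For a circular section of diameter D = 2.69 m at depth y = 1.26 m, the central angle is θ = 2 arccos(1 − 2y/D) = 3.015 rad. Then A = (D²/8)(θ − sin θ) = 2.613 m² and P = Dθ/2 = 4.055 m.
Hydraulic radius R = A/P = 2.613/4.055 = 0.6444 m.
From Manning's equation, V = (1/n) R^(2/3) S^(1/2) = (1/0.024) × 0.6444^(2/3) × 0.006897^(1/2) = 2.58 m/s.

V = 2.58 m/s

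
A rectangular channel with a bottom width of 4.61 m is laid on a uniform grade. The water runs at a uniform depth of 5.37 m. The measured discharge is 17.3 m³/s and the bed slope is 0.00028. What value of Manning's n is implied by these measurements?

n = 0.0329

Flow area A = b·y = 4.61 × 5.37 = 24.76 m². Wetted perimeter P = b + 2y = 4.61 + 2×5.37 = 15.35 m.
Hydraulic radius R = A/P = 24.76/15.35 = 1.613 m.
Rearranging Manning's equation: n = (1/Q) A R^(2/3) S^(1/2) = (1/17.3) × 24.76 × 1.613^(2/3) × √0.00028 = 0.0329.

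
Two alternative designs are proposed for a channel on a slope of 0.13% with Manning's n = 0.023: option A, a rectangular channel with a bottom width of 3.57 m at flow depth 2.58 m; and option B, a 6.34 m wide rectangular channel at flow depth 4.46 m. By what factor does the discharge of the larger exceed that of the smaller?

Channel A: Flow area A = b·y = 3.57 × 2.58 = 9.211 m². Wetted perimeter P = b + 2y = 3.57 + 2×2.58 = 8.73 m. Hydraulic radius R = A/P = 9.211/8.73 = 1.055 m. Q_A = (1/0.023)·9.211·1.055^(2/3)·√0.0013 = 14.96 m³/s.
Channel B: Flow area A = b·y = 6.34 × 4.46 = 28.28 m². Wetted perimeter P = b + 2y = 6.34 + 2×4.46 = 15.26 m. Hydraulic radius R = A/P = 28.28/15.26 = 1.853 m. Q_B = (1/0.023)·28.28·1.853^(2/3)·√0.0013 = 66.87 m³/s.
The larger discharge is 66.87 m³/s and the smaller is 14.96 m³/s; the ratio is 4.47.

4.47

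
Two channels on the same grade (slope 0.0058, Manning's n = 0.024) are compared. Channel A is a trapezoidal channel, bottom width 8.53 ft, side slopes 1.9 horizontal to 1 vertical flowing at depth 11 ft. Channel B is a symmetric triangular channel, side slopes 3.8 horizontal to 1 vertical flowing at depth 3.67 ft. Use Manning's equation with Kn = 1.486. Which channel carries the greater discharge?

channel A

Channel A: With bottom width b = 8.53 ft and side slope z = 1.9: A = (b + zy)y = (8.53 + 1.9×11)×11 = 323.7 ft²; P = b + 2y√(1+z²) = 8.53 + 2×11×2.147 = 55.77 ft. Hydraulic radius R = A/P = 323.7/55.77 = 5.805 ft. Q_A = (1.486/0.024)·323.7·5.805^(2/3)·√0.0058 = 4931 ft³/s.
Channel B: For a triangular section with side slope z = 3.8: A = zy² = 3.8×3.67² = 51.18 ft²; P = 2y√(1+z²) = 2×3.67×3.929 = 28.84 ft. Hydraulic radius R = A/P = 51.18/28.84 = 1.775 ft. Q_B = (1.486/0.024)·51.18·1.775^(2/3)·√0.0058 = 353.8 ft³/s.
Q_A = 4931 ft³/s vs Q_B = 353.8 ft³/s, so channel A carries more.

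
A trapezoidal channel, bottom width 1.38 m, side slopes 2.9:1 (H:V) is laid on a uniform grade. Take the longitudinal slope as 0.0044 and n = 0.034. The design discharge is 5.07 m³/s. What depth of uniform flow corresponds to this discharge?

y_n = 0.946 m

Manning's equation rearranged: A R^(2/3) = nQ / (1·√S) = 0.034 × 5.07 / (√0.0044) = 2.599.
At y = 0.717 m: A R^(2/3) = 1.411 — too small.
At y = 1.09 m: A R^(2/3) = 3.574 — too large.
At y = 0.946 m: A R^(2/3) = 2.596 — ≈ 2.599.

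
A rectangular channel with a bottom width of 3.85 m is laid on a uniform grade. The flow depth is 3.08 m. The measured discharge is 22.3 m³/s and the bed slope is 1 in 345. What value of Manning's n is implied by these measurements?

n = 0.0321

Flow area A = b·y = 3.85 × 3.08 = 11.86 m². Wetted perimeter P = b + 2y = 3.85 + 2×3.08 = 10.01 m.
Hydraulic radius R = A/P = 11.86/10.01 = 1.185 m.
Rearranging Manning's equation: n = (1/Q) A R^(2/3) S^(1/2) = (1/22.3) × 11.86 × 1.185^(2/3) × √0.002899 = 0.0321.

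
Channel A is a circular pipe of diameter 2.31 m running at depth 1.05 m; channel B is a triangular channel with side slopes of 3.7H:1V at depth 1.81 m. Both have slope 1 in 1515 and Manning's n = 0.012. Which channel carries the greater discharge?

Channel A: For a circular section of diameter D = 2.31 m at depth y = 1.05 m, the central angle is θ = 2 arccos(1 − 2y/D) = 2.96 rad. Then A = (D²/8)(θ − sin θ) = 1.853 m² and P = Dθ/2 = 3.418 m. Hydraulic radius R = A/P = 1.853/3.418 = 0.5422 m. Q_A = (1/0.012)·1.853·0.5422^(2/3)·√0.0006601 = 2.638 m³/s.
Channel B: For a triangular section with side slope z = 3.7: A = zy² = 3.7×1.81² = 12.12 m²; P = 2y√(1+z²) = 2×1.81×3.833 = 13.87 m. Hydraulic radius R = A/P = 12.12/13.87 = 0.8737 m. Q_B = (1/0.012)·12.12·0.8737^(2/3)·√0.0006601 = 23.72 m³/s.
Q_A = 2.638 m³/s vs Q_B = 23.72 m³/s, so channel B carries more.

channel B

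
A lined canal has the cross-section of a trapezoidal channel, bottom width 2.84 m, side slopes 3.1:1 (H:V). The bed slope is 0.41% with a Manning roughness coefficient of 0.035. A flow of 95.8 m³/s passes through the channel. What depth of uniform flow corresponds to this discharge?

Manning's equation rearranged: A R^(2/3) = nQ / (1·√S) = 0.035 × 95.8 / (√0.0041) = 52.37.
At y = 2.73 m: A R^(2/3) = 40.36 — too small.
At y = 3.05 m: A R^(2/3) = 52.39 — ≈ 52.37.

y_n = 3.05 m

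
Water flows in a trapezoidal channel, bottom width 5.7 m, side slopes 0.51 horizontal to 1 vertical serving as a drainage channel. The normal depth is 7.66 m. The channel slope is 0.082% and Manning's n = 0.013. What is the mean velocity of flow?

With bottom width b = 5.7 m and side slope z = 0.51: A = (b + zy)y = (5.7 + 0.51×7.66)×7.66 = 73.59 m²; P = b + 2y√(1+z²) = 5.7 + 2×7.66×1.123 = 22.9 m.
Hydraulic radius R = A/P = 73.59/22.9 = 3.214 m.
From Manning's equation, V = (1/n) R^(2/3) S^(1/2) = (1/0.013) × 3.214^(2/3) × 0.00082^(1/2) = 4.8 m/s.

V = 4.8 m/s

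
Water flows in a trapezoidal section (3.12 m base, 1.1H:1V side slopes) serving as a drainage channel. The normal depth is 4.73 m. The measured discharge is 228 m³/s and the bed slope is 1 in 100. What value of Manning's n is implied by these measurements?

n = 0.03

With bottom width b = 3.12 m and side slope z = 1.1: A = (b + zy)y = (3.12 + 1.1×4.73)×4.73 = 39.37 m²; P = b + 2y√(1+z²) = 3.12 + 2×4.73×1.487 = 17.18 m.
Hydraulic radius R = A/P = 39.37/17.18 = 2.291 m.
Rearranging Manning's equation: n = (1/Q) A R^(2/3) S^(1/2) = (1/228) × 39.37 × 2.291^(2/3) × √0.01 = 0.03.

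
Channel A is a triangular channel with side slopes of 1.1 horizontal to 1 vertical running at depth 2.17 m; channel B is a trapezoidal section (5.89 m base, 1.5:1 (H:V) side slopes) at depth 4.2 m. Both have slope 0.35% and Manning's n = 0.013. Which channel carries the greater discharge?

channel B

Channel A: For a triangular section with side slope z = 1.1: A = zy² = 1.1×2.17² = 5.18 m²; P = 2y√(1+z²) = 2×2.17×1.487 = 6.452 m. Hydraulic radius R = A/P = 5.18/6.452 = 0.8028 m. Q_A = (1/0.013)·5.18·0.8028^(2/3)·√0.0035 = 20.36 m³/s.
Channel B: With bottom width b = 5.89 m and side slope z = 1.5: A = (b + zy)y = (5.89 + 1.5×4.2)×4.2 = 51.2 m²; P = b + 2y√(1+z²) = 5.89 + 2×4.2×1.803 = 21.03 m. Hydraulic radius R = A/P = 51.2/21.03 = 2.434 m. Q_B = (1/0.013)·51.2·2.434^(2/3)·√0.0035 = 421.6 m³/s.
Q_A = 20.36 m³/s vs Q_B = 421.6 m³/s, so channel B carries more.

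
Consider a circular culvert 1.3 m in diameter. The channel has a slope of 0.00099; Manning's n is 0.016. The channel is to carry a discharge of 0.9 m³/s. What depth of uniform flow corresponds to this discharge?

y_n = 0.824 m

Manning's equation rearranged: A R^(2/3) = nQ / (1·√S) = 0.016 × 0.9 / (√0.00099) = 0.4577.
At y = 0.616 m: A R^(2/3) = 0.2861 — low.
At y = 0.956 m: A R^(2/3) = 0.559 — high.
At y = 0.824 m: A R^(2/3) = 0.4576 — matches.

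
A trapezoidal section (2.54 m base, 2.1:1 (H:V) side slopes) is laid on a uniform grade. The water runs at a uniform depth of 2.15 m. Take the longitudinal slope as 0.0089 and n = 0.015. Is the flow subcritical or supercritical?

With bottom width b = 2.54 m and side slope z = 2.1: A = (b + zy)y = (2.54 + 2.1×2.15)×2.15 = 15.17 m²; P = b + 2y√(1+z²) = 2.54 + 2×2.15×2.326 = 12.54 m.
Hydraulic radius R = A/P = 15.17/12.54 = 1.209 m.
V = (1/n) R^(2/3) √S = (1/0.015) × 1.209^(2/3) × √0.0089 = 7.139 m/s. Hydraulic depth D_h = A/T = 15.17/11.57 = 1.311 m.
Froude number Fr = V/√(g·D_h) = 7.139/√(9.81×1.311) = 1.99, which is greater than 1, so the flow is supercritical.

supercritical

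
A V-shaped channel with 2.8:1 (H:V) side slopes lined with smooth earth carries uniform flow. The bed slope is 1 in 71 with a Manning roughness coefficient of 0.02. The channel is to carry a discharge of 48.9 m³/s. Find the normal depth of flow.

y_n = 1.81 m

Manning's equation rearranged: A R^(2/3) = nQ / (1·√S) = 0.02 × 48.9 / (√0.01408) = 8.241.
At y = 2.08 m: A R^(2/3) = 11.95 — over.
At y = 1.81 m: A R^(2/3) = 8.246 — ≈ 8.241.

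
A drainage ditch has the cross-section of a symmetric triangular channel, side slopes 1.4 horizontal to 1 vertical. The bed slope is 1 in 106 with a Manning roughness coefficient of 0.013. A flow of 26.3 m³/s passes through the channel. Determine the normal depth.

y_n = 1.77 m

Manning's equation rearranged: A R^(2/3) = nQ / (1·√S) = 0.013 × 26.3 / (√0.009434) = 3.52.
At y = 2.2 m: A R^(2/3) = 6.293 — over.
At y = 1.36 m: A R^(2/3) = 1.745 — short.
At y = 1.77 m: A R^(2/3) = 3.524 — close enough.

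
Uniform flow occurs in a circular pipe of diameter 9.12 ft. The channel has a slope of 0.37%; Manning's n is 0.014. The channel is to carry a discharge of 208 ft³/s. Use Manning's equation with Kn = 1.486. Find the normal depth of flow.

y_n = 3.33 ft

Manning's equation rearranged: A R^(2/3) = nQ / (1.486·√S) = 0.014 × 208 / (1.486 × √0.0037) = 32.22.
At y = 2.29 ft: A R^(2/3) = 15.64 — too small.
At y = 3.33 ft: A R^(2/3) = 32.22 — close enough.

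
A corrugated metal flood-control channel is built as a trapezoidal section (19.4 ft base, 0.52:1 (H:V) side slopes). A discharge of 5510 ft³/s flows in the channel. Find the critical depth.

At critical depth, Q² T / (g A³) = 1, i.e. A³/T = Q²/g = 5510²/32.2 = 942900.
Try y = 14.8 ft: A³/T = 1854000 — too large.
Try y = 8.64 ft: A³/T = 309900 — too small.
Try y = 12.1 ft: A³/T = 939300 — matches.

y_c = 12.1 ft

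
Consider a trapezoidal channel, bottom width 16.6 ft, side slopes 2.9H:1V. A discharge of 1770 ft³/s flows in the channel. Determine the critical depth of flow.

y_c = 5.22 ft

At critical depth, Q² T / (g A³) = 1, i.e. A³/T = Q²/g = 1770²/32.2 = 97300.
Trying y = 5.87 ft: A³/T = 151800 — over.
Trying y = 3.79 ft: A³/T = 29640 — short.
Trying y = 5.22 ft: A³/T = 97010 — close enough.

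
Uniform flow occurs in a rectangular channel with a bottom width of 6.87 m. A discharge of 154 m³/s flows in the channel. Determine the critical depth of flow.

y_c = 3.71 m

For a rectangular channel, critical depth y_c = (q²/g)^(1/3) where q = Q/b = 154/6.87 = 22.42 m²/s.
So y_c = (22.42²/9.81)^(1/3) = 3.71 m.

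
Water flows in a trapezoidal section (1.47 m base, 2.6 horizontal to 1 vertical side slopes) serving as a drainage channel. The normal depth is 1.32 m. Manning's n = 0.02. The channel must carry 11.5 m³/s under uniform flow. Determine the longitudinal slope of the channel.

With bottom width b = 1.47 m and side slope z = 2.6: A = (b + zy)y = (1.47 + 2.6×1.32)×1.32 = 6.471 m²; P = b + 2y√(1+z²) = 1.47 + 2×1.32×2.786 = 8.824 m.
Hydraulic radius R = A/P = 6.471/8.824 = 0.7333 m.
From Manning's equation, S = [nQ / (1 A R^(2/3))]² = [0.02 × 11.5 / (1 × 6.471 × 0.7333^(2/3))]² = 0.00191.

S = 0.00191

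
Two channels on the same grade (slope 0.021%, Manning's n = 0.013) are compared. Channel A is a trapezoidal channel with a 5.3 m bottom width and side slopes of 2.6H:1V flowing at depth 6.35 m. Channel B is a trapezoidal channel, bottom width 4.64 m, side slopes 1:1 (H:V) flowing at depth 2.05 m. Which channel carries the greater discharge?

channel A

Channel A: With bottom width b = 5.3 m and side slope z = 2.6: A = (b + zy)y = (5.3 + 2.6×6.35)×6.35 = 138.5 m²; P = b + 2y√(1+z²) = 5.3 + 2×6.35×2.786 = 40.68 m. Hydraulic radius R = A/P = 138.5/40.68 = 3.405 m. Q_A = (1/0.013)·138.5·3.405^(2/3)·√0.00021 = 349.4 m³/s.
Channel B: With bottom width b = 4.64 m and side slope z = 1: A = (b + zy)y = (4.64 + 1×2.05)×2.05 = 13.71 m²; P = b + 2y√(1+z²) = 4.64 + 2×2.05×1.414 = 10.44 m. Hydraulic radius R = A/P = 13.71/10.44 = 1.314 m. Q_B = (1/0.013)·13.71·1.314^(2/3)·√0.00021 = 18.34 m³/s.
Q_A = 349.4 m³/s vs Q_B = 18.34 m³/s, so channel A carries more.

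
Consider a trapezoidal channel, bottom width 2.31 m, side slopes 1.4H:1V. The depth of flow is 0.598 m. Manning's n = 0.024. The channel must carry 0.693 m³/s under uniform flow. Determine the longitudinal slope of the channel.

S = 0.00024

With bottom width b = 2.31 m and side slope z = 1.4: A = (b + zy)y = (2.31 + 1.4×0.598)×0.598 = 1.882 m²; P = b + 2y√(1+z²) = 2.31 + 2×0.598×1.72 = 4.368 m.
Hydraulic radius R = A/P = 1.882/4.368 = 0.4309 m.
From Manning's equation, S = [nQ / (1 A R^(2/3))]² = [0.024 × 0.693 / (1 × 1.882 × 0.4309^(2/3))]² = 0.00024.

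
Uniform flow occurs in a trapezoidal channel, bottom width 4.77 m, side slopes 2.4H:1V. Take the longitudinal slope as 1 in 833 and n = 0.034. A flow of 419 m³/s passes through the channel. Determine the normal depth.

Manning's equation rearranged: A R^(2/3) = nQ / (1·√S) = 0.034 × 419 / (√0.0012) = 411.2.
Try y = 9.09 m: A R^(2/3) = 672.7 — high.
Try y = 5.57 m: A R^(2/3) = 209.9 — low.
Try y = 7.41 m: A R^(2/3) = 411.2 — ≈ 411.2.

y_n = 7.41 m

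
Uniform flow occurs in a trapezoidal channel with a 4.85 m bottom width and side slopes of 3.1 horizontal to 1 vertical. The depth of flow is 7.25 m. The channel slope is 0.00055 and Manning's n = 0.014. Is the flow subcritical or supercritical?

subcritical

With bottom width b = 4.85 m and side slope z = 3.1: A = (b + zy)y = (4.85 + 3.1×7.25)×7.25 = 198.1 m²; P = b + 2y√(1+z²) = 4.85 + 2×7.25×3.257 = 52.08 m.
Hydraulic radius R = A/P = 198.1/52.08 = 3.804 m.
V = (1/n) R^(2/3) √S = (1/0.014) × 3.804^(2/3) × √0.00055 = 4.082 m/s. Hydraulic depth D_h = A/T = 198.1/49.8 = 3.978 m.
Froude number Fr = V/√(g·D_h) = 4.082/√(9.81×3.978) = 0.653, which is less than 1, so the flow is subcritical.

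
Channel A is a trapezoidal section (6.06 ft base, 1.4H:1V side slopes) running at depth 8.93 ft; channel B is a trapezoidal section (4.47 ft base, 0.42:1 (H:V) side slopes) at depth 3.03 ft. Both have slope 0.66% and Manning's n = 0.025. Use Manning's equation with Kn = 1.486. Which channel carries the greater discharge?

channel A

Channel A: With bottom width b = 6.06 ft and side slope z = 1.4: A = (b + zy)y = (6.06 + 1.4×8.93)×8.93 = 165.8 ft²; P = b + 2y√(1+z²) = 6.06 + 2×8.93×1.72 = 36.79 ft. Hydraulic radius R = A/P = 165.8/36.79 = 4.506 ft. Q_A = (1.486/0.025)·165.8·4.506^(2/3)·√0.0066 = 2184 ft³/s.
Channel B: With bottom width b = 4.47 ft and side slope z = 0.42: A = (b + zy)y = (4.47 + 0.42×3.03)×3.03 = 17.4 ft²; P = b + 2y√(1+z²) = 4.47 + 2×3.03×1.085 = 11.04 ft. Hydraulic radius R = A/P = 17.4/11.04 = 1.576 ft. Q_B = (1.486/0.025)·17.4·1.576^(2/3)·√0.0066 = 113.8 ft³/s.
Q_A = 2184 ft³/s vs Q_B = 113.8 ft³/s, so channel A carries more.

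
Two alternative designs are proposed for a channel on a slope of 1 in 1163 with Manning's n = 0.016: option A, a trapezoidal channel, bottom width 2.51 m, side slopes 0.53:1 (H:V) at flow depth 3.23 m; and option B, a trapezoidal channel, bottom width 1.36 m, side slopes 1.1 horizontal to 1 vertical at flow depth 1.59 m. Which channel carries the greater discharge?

channel A

Channel A: With bottom width b = 2.51 m and side slope z = 0.53: A = (b + zy)y = (2.51 + 0.53×3.23)×3.23 = 13.64 m²; P = b + 2y√(1+z²) = 2.51 + 2×3.23×1.132 = 9.821 m. Hydraulic radius R = A/P = 13.64/9.821 = 1.388 m. Q_A = (1/0.016)·13.64·1.388^(2/3)·√0.0008598 = 31.11 m³/s.
Channel B: With bottom width b = 1.36 m and side slope z = 1.1: A = (b + zy)y = (1.36 + 1.1×1.59)×1.59 = 4.943 m²; P = b + 2y√(1+z²) = 1.36 + 2×1.59×1.487 = 6.087 m. Hydraulic radius R = A/P = 4.943/6.087 = 0.8121 m. Q_B = (1/0.016)·4.943·0.8121^(2/3)·√0.0008598 = 7.886 m³/s.
Q_A = 31.11 m³/s vs Q_B = 7.886 m³/s, so channel A carries more.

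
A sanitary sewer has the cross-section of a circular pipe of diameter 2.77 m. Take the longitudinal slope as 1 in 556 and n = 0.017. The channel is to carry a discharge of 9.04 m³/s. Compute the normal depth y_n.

y_n = 1.82 m

Manning's equation rearranged: A R^(2/3) = nQ / (1·√S) = 0.017 × 9.04 / (√0.001799) = 3.624.
At y = 1.57 m: A R^(2/3) = 2.899 — short.
At y = 2.14 m: A R^(2/3) = 4.447 — over.
At y = 1.82 m: A R^(2/3) = 3.623 — close enough.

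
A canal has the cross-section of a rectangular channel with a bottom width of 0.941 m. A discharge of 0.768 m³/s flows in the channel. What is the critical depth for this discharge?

y_c = 0.408 m

For a rectangular channel, critical depth y_c = (q²/g)^(1/3) where q = Q/b = 0.768/0.941 = 0.8162 m²/s.
So y_c = (0.8162²/9.81)^(1/3) = 0.408 m.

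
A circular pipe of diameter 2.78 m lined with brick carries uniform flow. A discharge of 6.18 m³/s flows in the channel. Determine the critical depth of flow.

y_c = 1.08 m

At critical depth, Q² T / (g A³) = 1, i.e. A³/T = Q²/g = 6.18²/9.81 = 3.893.
At y = 1.3 m: A³/T = 7.786 — too large.
At y = 0.795 m: A³/T = 1.171 — too small.
At y = 1.08 m: A³/T = 3.825 — ≈ 3.893.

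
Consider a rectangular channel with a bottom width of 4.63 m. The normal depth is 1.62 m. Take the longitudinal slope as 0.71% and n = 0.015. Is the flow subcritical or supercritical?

Flow area A = b·y = 4.63 × 1.62 = 7.501 m². Wetted perimeter P = b + 2y = 4.63 + 2×1.62 = 7.87 m.
Hydraulic radius R = A/P = 7.501/7.87 = 0.9531 m.
V = (1/n) R^(2/3) √S = (1/0.015) × 0.9531^(2/3) × √0.0071 = 5.44 m/s. Hydraulic depth D_h = A/T = 7.501/4.63 = 1.62 m.
Froude number Fr = V/√(g·D_h) = 5.44/√(9.81×1.62) = 1.36, which is greater than 1, so the flow is supercritical.

supercritical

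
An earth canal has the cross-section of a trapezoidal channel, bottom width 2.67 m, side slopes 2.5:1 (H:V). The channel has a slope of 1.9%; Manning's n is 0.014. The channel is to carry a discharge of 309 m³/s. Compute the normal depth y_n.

Manning's equation rearranged: A R^(2/3) = nQ / (1·√S) = 0.014 × 309 / (√0.019) = 31.38.
At y = 2.11 m: A R^(2/3) = 18.87 — low.
At y = 3.09 m: A R^(2/3) = 45.09 — high.
At y = 2.64 m: A R^(2/3) = 31.34 — close enough.

y_n = 2.64 m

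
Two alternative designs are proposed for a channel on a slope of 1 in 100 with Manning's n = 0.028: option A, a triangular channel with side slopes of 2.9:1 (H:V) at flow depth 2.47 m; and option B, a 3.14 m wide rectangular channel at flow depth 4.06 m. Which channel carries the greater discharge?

channel A

Channel A: For a triangular section with side slope z = 2.9: A = zy² = 2.9×2.47² = 17.69 m²; P = 2y√(1+z²) = 2×2.47×3.068 = 15.15 m. Hydraulic radius R = A/P = 17.69/15.15 = 1.168 m. Q_A = (1/0.028)·17.69·1.168^(2/3)·√0.01 = 70.06 m³/s.
Channel B: Flow area A = b·y = 3.14 × 4.06 = 12.75 m². Wetted perimeter P = b + 2y = 3.14 + 2×4.06 = 11.26 m. Hydraulic radius R = A/P = 12.75/11.26 = 1.132 m. Q_B = (1/0.028)·12.75·1.132^(2/3)·√0.01 = 49.46 m³/s.
Q_A = 70.06 m³/s vs Q_B = 49.46 m³/s, so channel A carries more.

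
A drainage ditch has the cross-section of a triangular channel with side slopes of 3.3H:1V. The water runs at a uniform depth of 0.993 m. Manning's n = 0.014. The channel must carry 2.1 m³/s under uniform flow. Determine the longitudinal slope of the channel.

For a triangular section with side slope z = 3.3: A = zy² = 3.3×0.993² = 3.254 m²; P = 2y√(1+z²) = 2×0.993×3.448 = 6.848 m.
Hydraulic radius R = A/P = 3.254/6.848 = 0.4752 m.
From Manning's equation, S = [nQ / (1 A R^(2/3))]² = [0.014 × 2.1 / (1 × 3.254 × 0.4752^(2/3))]² = 0.00022.

S = 0.00022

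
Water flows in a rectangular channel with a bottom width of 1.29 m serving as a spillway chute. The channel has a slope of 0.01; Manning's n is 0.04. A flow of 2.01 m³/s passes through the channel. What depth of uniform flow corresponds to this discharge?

Manning's equation rearranged: A R^(2/3) = nQ / (1·√S) = 0.04 × 2.01 / (√0.01) = 0.804.
Try y = 0.821 m: A R^(2/3) = 0.5372 — short.
Try y = 1.27 m: A R^(2/3) = 0.9301 — over.
Try y = 1.13 m: A R^(2/3) = 0.8053 — matches.

y_n = 1.13 m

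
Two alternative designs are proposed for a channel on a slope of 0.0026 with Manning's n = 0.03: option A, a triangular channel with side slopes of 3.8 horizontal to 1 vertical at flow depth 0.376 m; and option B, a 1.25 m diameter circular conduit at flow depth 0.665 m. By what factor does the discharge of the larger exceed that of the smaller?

Channel A: For a triangular section with side slope z = 3.8: A = zy² = 3.8×0.376² = 0.5372 m²; P = 2y√(1+z²) = 2×0.376×3.929 = 2.955 m. Hydraulic radius R = A/P = 0.5372/2.955 = 0.1818 m. Q_A = (1/0.03)·0.5372·0.1818^(2/3)·√0.0026 = 0.293 m³/s.
Channel B: For a circular section of diameter D = 1.25 m at depth y = 0.665 m, the central angle is θ = 2 arccos(1 − 2y/D) = 3.27 rad. Then A = (D²/8)(θ − sin θ) = 0.6636 m² and P = Dθ/2 = 2.044 m. Hydraulic radius R = A/P = 0.6636/2.044 = 0.3247 m. Q_B = (1/0.03)·0.6636·0.3247^(2/3)·√0.0026 = 0.5328 m³/s.
The larger discharge is 0.5328 m³/s and the smaller is 0.293 m³/s; the ratio is 1.82.

1.82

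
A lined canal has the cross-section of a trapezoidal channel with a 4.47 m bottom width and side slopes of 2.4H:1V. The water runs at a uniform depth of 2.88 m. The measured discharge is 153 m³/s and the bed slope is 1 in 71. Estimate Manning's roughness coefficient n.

With bottom width b = 4.47 m and side slope z = 2.4: A = (b + zy)y = (4.47 + 2.4×2.88)×2.88 = 32.78 m²; P = b + 2y√(1+z²) = 4.47 + 2×2.88×2.6 = 19.45 m.
Hydraulic radius R = A/P = 32.78/19.45 = 1.686 m.
Rearranging Manning's equation: n = (1/Q) A R^(2/3) S^(1/2) = (1/153) × 32.78 × 1.686^(2/3) × √0.01408 = 0.036.

n = 0.036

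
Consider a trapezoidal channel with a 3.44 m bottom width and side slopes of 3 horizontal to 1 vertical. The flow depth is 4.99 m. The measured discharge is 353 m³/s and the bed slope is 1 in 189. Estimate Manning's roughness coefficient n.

With bottom width b = 3.44 m and side slope z = 3: A = (b + zy)y = (3.44 + 3×4.99)×4.99 = 91.87 m²; P = b + 2y√(1+z²) = 3.44 + 2×4.99×3.162 = 35 m.
Hydraulic radius R = A/P = 91.87/35 = 2.625 m.
Rearranging Manning's equation: n = (1/Q) A R^(2/3) S^(1/2) = (1/353) × 91.87 × 2.625^(2/3) × √0.005291 = 0.036.

n = 0.036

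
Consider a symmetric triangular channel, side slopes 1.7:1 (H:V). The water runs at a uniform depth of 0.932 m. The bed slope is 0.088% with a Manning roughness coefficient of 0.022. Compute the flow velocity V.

V = 0.734 m/s

For a triangular section with side slope z = 1.7: A = zy² = 1.7×0.932² = 1.477 m²; P = 2y√(1+z²) = 2×0.932×1.972 = 3.676 m.
Hydraulic radius R = A/P = 1.477/3.676 = 0.4017 m.
From Manning's equation, V = (1/n) R^(2/3) S^(1/2) = (1/0.022) × 0.4017^(2/3) × 0.00088^(1/2) = 0.734 m/s.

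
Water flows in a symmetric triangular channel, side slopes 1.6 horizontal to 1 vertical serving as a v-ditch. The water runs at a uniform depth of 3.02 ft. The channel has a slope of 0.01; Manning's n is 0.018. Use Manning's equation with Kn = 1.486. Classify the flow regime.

For a triangular section with side slope z = 1.6: A = zy² = 1.6×3.02² = 14.59 ft²; P = 2y√(1+z²) = 2×3.02×1.887 = 11.4 ft.
Hydraulic radius R = A/P = 14.59/11.4 = 1.28 ft.
V = (1.486/n) R^(2/3) √S = (1.486/0.018) × 1.28^(2/3) × √0.01 = 9.735 ft/s. Hydraulic depth D_h = A/T = 14.59/9.664 = 1.51 ft.
Froude number Fr = V/√(g·D_h) = 9.735/√(32.2×1.51) = 1.4, which is greater than 1, so the flow is supercritical.

supercritical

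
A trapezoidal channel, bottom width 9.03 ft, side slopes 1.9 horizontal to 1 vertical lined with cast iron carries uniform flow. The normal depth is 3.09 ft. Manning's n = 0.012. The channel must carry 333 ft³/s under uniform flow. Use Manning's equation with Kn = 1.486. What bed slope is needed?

S = 0.0013

With bottom width b = 9.03 ft and side slope z = 1.9: A = (b + zy)y = (9.03 + 1.9×3.09)×3.09 = 46.04 ft²; P = b + 2y√(1+z²) = 9.03 + 2×3.09×2.147 = 22.3 ft.
Hydraulic radius R = A/P = 46.04/22.3 = 2.065 ft.
From Manning's equation, S = [nQ / (1.486 A R^(2/3))]² = [0.012 × 333 / (1.486 × 46.04 × 2.065^(2/3))]² = 0.0013.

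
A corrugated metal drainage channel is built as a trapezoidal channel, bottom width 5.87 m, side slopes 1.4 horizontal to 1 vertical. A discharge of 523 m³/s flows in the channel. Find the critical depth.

At critical depth, Q² T / (g A³) = 1, i.e. A³/T = Q²/g = 523²/9.81 = 27880.
At y = 4.53 m: A³/T = 9125 — low.
At y = 6.01 m: A³/T = 27870 — close enough.

y_c = 6.01 m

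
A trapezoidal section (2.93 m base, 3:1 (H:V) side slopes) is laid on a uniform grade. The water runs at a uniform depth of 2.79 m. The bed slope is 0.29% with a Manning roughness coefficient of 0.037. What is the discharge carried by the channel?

Q = 61 m³/s

With bottom width b = 2.93 m and side slope z = 3: A = (b + zy)y = (2.93 + 3×2.79)×2.79 = 31.53 m²; P = b + 2y√(1+z²) = 2.93 + 2×2.79×3.162 = 20.58 m.
Hydraulic radius R = A/P = 31.53/20.58 = 1.532 m.
Manning's equation: Q = (1/n) A R^(2/3) S^(1/2) = (1/0.037) × 31.53 × 1.532^(2/3) × 0.0029^(1/2) = 61 m³/s.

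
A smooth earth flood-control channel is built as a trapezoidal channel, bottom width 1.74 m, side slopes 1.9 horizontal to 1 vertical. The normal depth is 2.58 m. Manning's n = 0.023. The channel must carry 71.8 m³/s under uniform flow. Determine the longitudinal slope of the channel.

S = 0.00631

With bottom width b = 1.74 m and side slope z = 1.9: A = (b + zy)y = (1.74 + 1.9×2.58)×2.58 = 17.14 m²; P = b + 2y√(1+z²) = 1.74 + 2×2.58×2.147 = 12.82 m.
Hydraulic radius R = A/P = 17.14/12.82 = 1.337 m.
From Manning's equation, S = [nQ / (1 A R^(2/3))]² = [0.023 × 71.8 / (1 × 17.14 × 1.337^(2/3))]² = 0.00631.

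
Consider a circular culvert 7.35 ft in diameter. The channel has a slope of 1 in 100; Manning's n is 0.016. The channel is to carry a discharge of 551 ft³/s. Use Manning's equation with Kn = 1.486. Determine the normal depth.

Manning's equation rearranged: A R^(2/3) = nQ / (1.486·√S) = 0.016 × 551 / (1.486 × √0.01) = 59.33.
Try y = 6.77 ft: A R^(2/3) = 68.33 — high.
Try y = 5.62 ft: A R^(2/3) = 59.33 — matches.

y_n = 5.62 ft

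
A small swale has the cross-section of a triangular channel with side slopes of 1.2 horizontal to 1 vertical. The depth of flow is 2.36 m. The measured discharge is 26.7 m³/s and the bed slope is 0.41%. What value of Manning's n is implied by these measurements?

n = 0.015

For a triangular section with side slope z = 1.2: A = zy² = 1.2×2.36² = 6.684 m²; P = 2y√(1+z²) = 2×2.36×1.562 = 7.373 m.
Hydraulic radius R = A/P = 6.684/7.373 = 0.9065 m.
Rearranging Manning's equation: n = (1/Q) A R^(2/3) S^(1/2) = (1/26.7) × 6.684 × 0.9065^(2/3) × √0.0041 = 0.015.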